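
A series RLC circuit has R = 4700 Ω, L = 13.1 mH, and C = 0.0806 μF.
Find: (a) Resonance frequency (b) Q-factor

Step 1 — Resonance condition Im(Z)=0 gives ω₀ = 1/√(LC).
Step 2 — ω₀ = 1/√(0.0131·8.06e-08) = 3.077e+04 rad/s.
Step 3 — f₀ = ω₀/(2π) = 4898 Hz.
Step 4 — Series Q: Q = ω₀L/R = 3.077e+04·0.0131/4700 = 0.08578.

(a) f₀ = 4898 Hz  (b) Q = 0.08578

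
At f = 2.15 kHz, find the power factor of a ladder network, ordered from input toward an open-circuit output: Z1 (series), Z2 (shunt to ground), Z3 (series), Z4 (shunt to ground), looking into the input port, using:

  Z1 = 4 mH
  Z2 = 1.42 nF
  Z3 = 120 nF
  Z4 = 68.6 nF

Step 1 — Angular frequency: ω = 2π·f = 2π·2150 = 1.351e+04 rad/s.
Step 2 — Component impedances:
  Z1: Z = jωL = j·1.351e+04·0.004 = 0 + j54.04 Ω
  Z2: Z = 1/(jωC) = -j/(ω·C) = 0 - j5.213e+04 Ω
  Z3: Z = 1/(jωC) = -j/(ω·C) = 0 - j616.9 Ω
  Z4: Z = 1/(jωC) = -j/(ω·C) = 0 - j1079 Ω
Step 3 — Ladder network (open output): work backward from the far end, alternating series and parallel combinations. Z_in = 0 - j1588 Ω = 1588∠-90.0° Ω.
Step 4 — Power factor: PF = cos(φ) = Re(Z)/|Z| = 0/1588 = 0.
Step 5 — Type: Im(Z) = -1588 ⇒ leading (phase φ = -90.0°).

PF = 0 (leading, φ = -90.0°)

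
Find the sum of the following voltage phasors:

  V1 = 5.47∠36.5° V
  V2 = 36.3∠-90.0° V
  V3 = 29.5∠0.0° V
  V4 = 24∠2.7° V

Step 1 — Convert each phasor to rectangular form:
  V1 = 5.47·(cos(36.5°) + j·sin(36.5°)) = 4.397 + j3.254 V
  V2 = 36.3·(cos(-90.0°) + j·sin(-90.0°)) = 0 - j36.3 V
  V3 = 29.5·(cos(0.0°) + j·sin(0.0°)) = 29.5 V
  V4 = 24·(cos(2.7°) + j·sin(2.7°)) = 23.97 + j1.131 V
Step 2 — Sum components: V_total = 57.87 - j31.92 V.
Step 3 — Convert to polar: |V_total| = 66.09 V, ∠V_total = -28.9°.

V_total = 66.09∠-28.9° V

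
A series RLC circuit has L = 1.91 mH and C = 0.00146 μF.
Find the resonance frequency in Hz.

Step 1 — Resonance condition Im(Z)=0 gives ω₀ = 1/√(LC).
Step 2 — ω₀ = 1/√(0.00191·1.46e-09) = 5.988e+05 rad/s.
Step 3 — f₀ = ω₀/(2π) = 9.531e+04 Hz.

f₀ = 9.531e+04 Hz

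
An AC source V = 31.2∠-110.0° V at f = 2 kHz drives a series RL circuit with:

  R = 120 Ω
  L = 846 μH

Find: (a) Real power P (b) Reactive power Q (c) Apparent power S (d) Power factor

Step 1 — Angular frequency: ω = 2π·f = 2π·2000 = 1.257e+04 rad/s.
Step 2 — Component impedances:
  R: Z = R = 120 Ω
  L: Z = jωL = j·1.257e+04·0.000846 = 0 + j10.63 Ω
Step 3 — Series combination: Z_total = R + L = 120 + j10.63 Ω = 120.5∠5.1° Ω.
Step 4 — Source phasor: V = 31.2∠-110.0° V = -10.67 - j29.32 V.
Step 5 — Current: I = V / Z = -0.1097 - j0.2346 A = 0.259∠-115.1° A.
Step 6 — Complex power: S = V·I* = 8.049 + j0.7131 VA.
Step 7 — Real power: P = Re(S) = 8.049 W.
Step 8 — Reactive power: Q = Im(S) = 0.7131 VAR.
Step 9 — Apparent power: |S| = 8.08 VA.
Step 10 — Power factor: PF = P/|S| = 0.9961 (lagging).

(a) P = 8.049 W  (b) Q = 0.7131 VAR  (c) S = 8.08 VA  (d) PF = 0.9961 (lagging)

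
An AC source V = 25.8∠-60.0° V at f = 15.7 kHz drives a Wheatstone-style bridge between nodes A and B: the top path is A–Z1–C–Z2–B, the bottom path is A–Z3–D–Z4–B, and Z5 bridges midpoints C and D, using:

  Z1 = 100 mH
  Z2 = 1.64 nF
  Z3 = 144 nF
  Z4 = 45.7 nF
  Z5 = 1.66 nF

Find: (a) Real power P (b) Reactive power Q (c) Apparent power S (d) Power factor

Step 1 — Angular frequency: ω = 2π·f = 2π·1.57e+04 = 9.865e+04 rad/s.
Step 2 — Component impedances:
  Z1: Z = jωL = j·9.865e+04·0.1 = 0 + j9865 Ω
  Z2: Z = 1/(jωC) = -j/(ω·C) = 0 - j6181 Ω
  Z3: Z = 1/(jωC) = -j/(ω·C) = 0 - j70.4 Ω
  Z4: Z = 1/(jωC) = -j/(ω·C) = 0 - j221.8 Ω
  Z5: Z = 1/(jωC) = -j/(ω·C) = 0 - j6107 Ω
Step 3 — Bridge requires nodal analysis (the Z5 bridge couples midpoints C and D, so the two paths cannot be reduced to a simple series/parallel combination). Setting node B to ground and injecting 1 A at node A, the 3-node admittance system at A, C, D solves to V_A = Z_AB = 0 - j293.1 Ω = 293.1∠-90.0° Ω.
Step 4 — Source phasor: V = 25.8∠-60.0° V = 12.9 - j22.34 V.
Step 5 — Current: I = V / Z = 0.07624 + j0.04402 A = 0.08803∠30.0° A.
Step 6 — Complex power: S = V·I* = 0 - j2.271 VA.
Step 7 — Real power: P = Re(S) = 0 W.
Step 8 — Reactive power: Q = Im(S) = -2.271 VAR.
Step 9 — Apparent power: |S| = 2.271 VA.
Step 10 — Power factor: PF = P/|S| = 0 (leading).

(a) P = 0 W  (b) Q = -2.271 VAR  (c) S = 2.271 VA  (d) PF = 0 (leading)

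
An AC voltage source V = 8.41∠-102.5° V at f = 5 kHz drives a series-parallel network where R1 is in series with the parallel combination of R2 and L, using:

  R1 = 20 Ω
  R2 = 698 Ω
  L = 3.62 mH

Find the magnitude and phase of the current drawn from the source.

Step 1 — Angular frequency: ω = 2π·f = 2π·5000 = 3.142e+04 rad/s.
Step 2 — Component impedances:
  R1: Z = R = 20 Ω
  R2: Z = R = 698 Ω
  L: Z = jωL = j·3.142e+04·0.00362 = 0 + j113.7 Ω
Step 3 — Parallel branch: R2 || L = 1/(1/R2 + 1/L) = 18.05 + j110.8 Ω.
Step 4 — Series with R1: Z_total = R1 + (R2 || L) = 38.05 + j110.8 Ω = 117.1∠71.0° Ω.
Step 5 — Source phasor: V = 8.41∠-102.5° V = -1.82 - j8.211 V.
Step 6 — Ohm's law: I = V / Z_total = (-1.82 - j8.211) / (38.05 + j110.8) = -0.07134 - j0.008072 A.
Step 7 — Convert to polar: |I| = 0.0718 A, ∠I = -173.5°.

I = 0.0718∠-173.5° A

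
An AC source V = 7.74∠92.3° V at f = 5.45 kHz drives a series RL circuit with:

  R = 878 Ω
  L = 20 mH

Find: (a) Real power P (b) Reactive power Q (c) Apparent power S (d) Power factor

Step 1 — Angular frequency: ω = 2π·f = 2π·5450 = 3.424e+04 rad/s.
Step 2 — Component impedances:
  R: Z = R = 878 Ω
  L: Z = jωL = j·3.424e+04·0.02 = 0 + j684.9 Ω
Step 3 — Series combination: Z_total = R + L = 878 + j684.9 Ω = 1114∠38.0° Ω.
Step 4 — Source phasor: V = 7.74∠92.3° V = -0.3106 + j7.734 V.
Step 5 — Current: I = V / Z = 0.004052 + j0.005648 A = 0.006951∠54.3° A.
Step 6 — Complex power: S = V·I* = 0.04242 + j0.03309 VA.
Step 7 — Real power: P = Re(S) = 0.04242 W.
Step 8 — Reactive power: Q = Im(S) = 0.03309 VAR.
Step 9 — Apparent power: |S| = 0.0538 VA.
Step 10 — Power factor: PF = P/|S| = 0.7885 (lagging).

(a) P = 0.04242 W  (b) Q = 0.03309 VAR  (c) S = 0.0538 VA  (d) PF = 0.7885 (lagging)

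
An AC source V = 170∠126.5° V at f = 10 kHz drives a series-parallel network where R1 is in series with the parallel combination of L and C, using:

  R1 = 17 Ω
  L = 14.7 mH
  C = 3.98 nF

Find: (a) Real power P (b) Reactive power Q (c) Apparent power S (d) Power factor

Step 1 — Angular frequency: ω = 2π·f = 2π·1e+04 = 6.283e+04 rad/s.
Step 2 — Component impedances:
  R1: Z = R = 17 Ω
  L: Z = jωL = j·6.283e+04·0.0147 = 0 + j923.6 Ω
  C: Z = 1/(jωC) = -j/(ω·C) = 0 - j3999 Ω
Step 3 — Parallel branch: L || C = 1/(1/L + 1/C) = 0 + j1201 Ω.
Step 4 — Series with R1: Z_total = R1 + (L || C) = 17 + j1201 Ω = 1201∠89.2° Ω.
Step 5 — Source phasor: V = 170∠126.5° V = -101.1 + j136.7 V.
Step 6 — Current: I = V / Z = 0.1126 + j0.08579 A = 0.1415∠37.3° A.
Step 7 — Complex power: S = V·I* = 0.3405 + j24.06 VA.
Step 8 — Real power: P = Re(S) = 0.3405 W.
Step 9 — Reactive power: Q = Im(S) = 24.06 VAR.
Step 10 — Apparent power: |S| = 24.06 VA.
Step 11 — Power factor: PF = P/|S| = 0.01415 (lagging).

(a) P = 0.3405 W  (b) Q = 24.06 VAR  (c) S = 24.06 VA  (d) PF = 0.01415 (lagging)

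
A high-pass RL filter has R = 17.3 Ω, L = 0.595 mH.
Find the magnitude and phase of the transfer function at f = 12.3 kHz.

Step 1 — Angular frequency: ω = 2π·1.23e+04 = 7.728e+04 rad/s.
Step 2 — Transfer function: H(jω) = jωL/(R + jωL).
Step 3 — Numerator jωL = j·45.98; denominator R + jωL = 17.3 + j45.98.
Step 4 — H = 0.876 + j0.3296.
Step 5 — Magnitude: |H| = 0.936 (-0.6 dB); phase: φ = 20.6°.

|H| = 0.936 (-0.6 dB), φ = 20.6°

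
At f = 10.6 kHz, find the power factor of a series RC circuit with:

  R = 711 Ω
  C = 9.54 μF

Step 1 — Angular frequency: ω = 2π·f = 2π·1.06e+04 = 6.66e+04 rad/s.
Step 2 — Component impedances:
  R: Z = R = 711 Ω
  C: Z = 1/(jωC) = -j/(ω·C) = 0 - j1.574 Ω
Step 3 — Series combination: Z_total = R + C = 711 - j1.574 Ω = 711∠-0.1° Ω.
Step 4 — Power factor: PF = cos(φ) = Re(Z)/|Z| = 711/711 = 1.
Step 5 — Type: Im(Z) = -1.574 ⇒ leading (phase φ = -0.1°).

PF = 1 (leading, φ = -0.1°)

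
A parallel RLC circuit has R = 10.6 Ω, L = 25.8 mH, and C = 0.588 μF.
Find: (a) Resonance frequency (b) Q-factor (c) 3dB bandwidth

Step 1 — Resonance: ω₀ = 1/√(LC) = 1/√(0.0258·5.88e-07) = 8119 rad/s.
Step 2 — f₀ = ω₀/(2π) = 1292 Hz.
Step 3 — Parallel Q: Q = R/(ω₀L) = 10.6/(8119·0.0258) = 0.0506.
Step 4 — Bandwidth: Δω = ω₀/Q = 1.604e+05 rad/s; BW = Δω/(2π) = 2.554e+04 Hz.

(a) f₀ = 1292 Hz  (b) Q = 0.0506  (c) BW = 2.554e+04 Hz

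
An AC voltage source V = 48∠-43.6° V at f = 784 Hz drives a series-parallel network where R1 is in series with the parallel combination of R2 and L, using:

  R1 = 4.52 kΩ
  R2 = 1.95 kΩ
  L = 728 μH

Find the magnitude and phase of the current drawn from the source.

Step 1 — Angular frequency: ω = 2π·f = 2π·784 = 4926 rad/s.
Step 2 — Component impedances:
  R1: Z = R = 4520 Ω
  R2: Z = R = 1950 Ω
  L: Z = jωL = j·4926·0.000728 = 0 + j3.586 Ω
Step 3 — Parallel branch: R2 || L = 1/(1/R2 + 1/L) = 0.006595 + j3.586 Ω.
Step 4 — Series with R1: Z_total = R1 + (R2 || L) = 4520 + j3.586 Ω = 4520∠0.0° Ω.
Step 5 — Source phasor: V = 48∠-43.6° V = 34.76 - j33.1 V.
Step 6 — Ohm's law: I = V / Z_total = (34.76 - j33.1) / (4520 + j3.586) = 0.007684 - j0.007329 A.
Step 7 — Convert to polar: |I| = 0.01062 A, ∠I = -43.6°.

I = 0.01062∠-43.6° A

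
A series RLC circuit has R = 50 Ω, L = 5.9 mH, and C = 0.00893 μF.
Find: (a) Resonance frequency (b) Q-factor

Step 1 — Resonance condition Im(Z)=0 gives ω₀ = 1/√(LC).
Step 2 — ω₀ = 1/√(0.0059·8.93e-09) = 1.378e+05 rad/s.
Step 3 — f₀ = ω₀/(2π) = 2.193e+04 Hz.
Step 4 — Series Q: Q = ω₀L/R = 1.378e+05·0.0059/50 = 16.26.

(a) f₀ = 2.193e+04 Hz  (b) Q = 16.26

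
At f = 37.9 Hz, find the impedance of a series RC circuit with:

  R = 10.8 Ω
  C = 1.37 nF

Step 1 — Angular frequency: ω = 2π·f = 2π·37.9 = 238.1 rad/s.
Step 2 — Component impedances:
  R: Z = R = 10.8 Ω
  C: Z = 1/(jωC) = -j/(ω·C) = 0 - j3.065e+06 Ω
Step 3 — Series combination: Z_total = R + C = 10.8 - j3.065e+06 Ω = 3.065e+06∠-90.0° Ω.

Z = 10.8 - j3.065e+06 Ω = 3.065e+06∠-90.0° Ω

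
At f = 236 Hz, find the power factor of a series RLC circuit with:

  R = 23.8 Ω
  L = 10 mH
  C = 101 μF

Step 1 — Angular frequency: ω = 2π·f = 2π·236 = 1483 rad/s.
Step 2 — Component impedances:
  R: Z = R = 23.8 Ω
  L: Z = jωL = j·1483·0.01 = 0 + j14.83 Ω
  C: Z = 1/(jωC) = -j/(ω·C) = 0 - j6.677 Ω
Step 3 — Series combination: Z_total = R + L + C = 23.8 + j8.151 Ω = 25.16∠18.9° Ω.
Step 4 — Power factor: PF = cos(φ) = Re(Z)/|Z| = 23.8/25.157 = 0.9461.
Step 5 — Type: Im(Z) = 8.151 ⇒ lagging (phase φ = 18.9°).

PF = 0.9461 (lagging, φ = 18.9°)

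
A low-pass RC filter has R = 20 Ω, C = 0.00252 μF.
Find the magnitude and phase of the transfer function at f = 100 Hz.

Step 1 — Angular frequency: ω = 2π·100 = 628.3 rad/s.
Step 2 — Transfer function: H(jω) = 1/(1 + jωRC).
Step 3 — Denominator: 1 + jωRC = 1 + j·628.3·20·2.52e-09 = 1 + j3.167e-05.
Step 4 — H = 1 - j3.167e-05.
Step 5 — Magnitude: |H| = 1 (-0.0 dB); phase: φ = -0.0°.

|H| = 1 (-0.0 dB), φ = -0.0°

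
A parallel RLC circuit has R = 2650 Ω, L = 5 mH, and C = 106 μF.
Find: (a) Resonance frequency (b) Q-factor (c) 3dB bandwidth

Step 1 — Resonance: ω₀ = 1/√(LC) = 1/√(0.005·0.000106) = 1374 rad/s.
Step 2 — f₀ = ω₀/(2π) = 218.6 Hz.
Step 3 — Parallel Q: Q = R/(ω₀L) = 2650/(1374·0.005) = 385.8.
Step 4 — Bandwidth: Δω = ω₀/Q = 3.56 rad/s; BW = Δω/(2π) = 0.5666 Hz.

(a) f₀ = 218.6 Hz  (b) Q = 385.8  (c) BW = 0.5666 Hz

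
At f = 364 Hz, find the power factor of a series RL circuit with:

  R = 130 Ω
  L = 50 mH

Step 1 — Angular frequency: ω = 2π·f = 2π·364 = 2287 rad/s.
Step 2 — Component impedances:
  R: Z = R = 130 Ω
  L: Z = jωL = j·2287·0.05 = 0 + j114.4 Ω
Step 3 — Series combination: Z_total = R + L = 130 + j114.4 Ω = 173.1∠41.3° Ω.
Step 4 — Power factor: PF = cos(φ) = Re(Z)/|Z| = 130/173.14 = 0.7508.
Step 5 — Type: Im(Z) = 114.4 ⇒ lagging (phase φ = 41.3°).

PF = 0.7508 (lagging, φ = 41.3°)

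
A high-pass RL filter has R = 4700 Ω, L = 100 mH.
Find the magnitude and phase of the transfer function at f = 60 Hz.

Step 1 — Angular frequency: ω = 2π·60 = 377 rad/s.
Step 2 — Transfer function: H(jω) = jωL/(R + jωL).
Step 3 — Numerator jωL = j·37.7; denominator R + jωL = 4700 + j37.7.
Step 4 — H = 6.433e-05 + j0.008021.
Step 5 — Magnitude: |H| = 0.008021 (-41.9 dB); phase: φ = 89.5°.

|H| = 0.008021 (-41.9 dB), φ = 89.5°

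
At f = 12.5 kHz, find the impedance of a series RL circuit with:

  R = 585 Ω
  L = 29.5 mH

Step 1 — Angular frequency: ω = 2π·f = 2π·1.25e+04 = 7.854e+04 rad/s.
Step 2 — Component impedances:
  R: Z = R = 585 Ω
  L: Z = jωL = j·7.854e+04·0.0295 = 0 + j2317 Ω
Step 3 — Series combination: Z_total = R + L = 585 + j2317 Ω = 2390∠75.8° Ω.

Z = 585 + j2317 Ω = 2390∠75.8° Ω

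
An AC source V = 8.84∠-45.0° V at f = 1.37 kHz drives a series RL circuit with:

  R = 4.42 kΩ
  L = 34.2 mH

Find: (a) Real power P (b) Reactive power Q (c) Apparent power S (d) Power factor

Step 1 — Angular frequency: ω = 2π·f = 2π·1370 = 8608 rad/s.
Step 2 — Component impedances:
  R: Z = R = 4420 Ω
  L: Z = jωL = j·8608·0.0342 = 0 + j294.4 Ω
Step 3 — Series combination: Z_total = R + L = 4420 + j294.4 Ω = 4430∠3.8° Ω.
Step 4 — Source phasor: V = 8.84∠-45.0° V = 6.251 - j6.251 V.
Step 5 — Current: I = V / Z = 0.001314 - j0.001502 A = 0.001996∠-48.8° A.
Step 6 — Complex power: S = V·I* = 0.0176 + j0.001172 VA.
Step 7 — Real power: P = Re(S) = 0.0176 W.
Step 8 — Reactive power: Q = Im(S) = 0.001172 VAR.
Step 9 — Apparent power: |S| = 0.01764 VA.
Step 10 — Power factor: PF = P/|S| = 0.9978 (lagging).

(a) P = 0.0176 W  (b) Q = 0.001172 VAR  (c) S = 0.01764 VA  (d) PF = 0.9978 (lagging)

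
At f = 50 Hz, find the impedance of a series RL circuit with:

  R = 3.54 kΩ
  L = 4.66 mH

Step 1 — Angular frequency: ω = 2π·f = 2π·50 = 314.2 rad/s.
Step 2 — Component impedances:
  R: Z = R = 3540 Ω
  L: Z = jωL = j·314.2·0.00466 = 0 + j1.464 Ω
Step 3 — Series combination: Z_total = R + L = 3540 + j1.464 Ω = 3540∠0.0° Ω.

Z = 3540 + j1.464 Ω = 3540∠0.0° Ω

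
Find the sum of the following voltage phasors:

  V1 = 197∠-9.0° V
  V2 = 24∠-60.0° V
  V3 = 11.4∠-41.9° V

Step 1 — Convert each phasor to rectangular form:
  V1 = 197·(cos(-9.0°) + j·sin(-9.0°)) = 194.6 - j30.82 V
  V2 = 24·(cos(-60.0°) + j·sin(-60.0°)) = 12 - j20.78 V
  V3 = 11.4·(cos(-41.9°) + j·sin(-41.9°)) = 8.485 - j7.613 V
Step 2 — Sum components: V_total = 215.1 - j59.22 V.
Step 3 — Convert to polar: |V_total| = 223.1 V, ∠V_total = -15.4°.

V_total = 223.1∠-15.4° V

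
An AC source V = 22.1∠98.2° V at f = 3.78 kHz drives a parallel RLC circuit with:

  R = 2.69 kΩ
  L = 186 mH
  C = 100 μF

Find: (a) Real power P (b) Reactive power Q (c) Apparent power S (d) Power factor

Step 1 — Angular frequency: ω = 2π·f = 2π·3780 = 2.375e+04 rad/s.
Step 2 — Component impedances:
  R: Z = R = 2690 Ω
  L: Z = jωL = j·2.375e+04·0.186 = 0 + j4418 Ω
  C: Z = 1/(jωC) = -j/(ω·C) = 0 - j0.421 Ω
Step 3 — Parallel combination: 1/Z_total = 1/R + 1/L + 1/C; Z_total = 6.592e-05 - j0.4211 Ω = 0.4211∠-90.0° Ω.
Step 4 — Source phasor: V = 22.1∠98.2° V = -3.152 + j21.87 V.
Step 5 — Current: I = V / Z = -51.95 - j7.478 A = 52.48∠-171.8° A.
Step 6 — Complex power: S = V·I* = 0.1816 - j1160 VA.
Step 7 — Real power: P = Re(S) = 0.1816 W.
Step 8 — Reactive power: Q = Im(S) = -1160 VAR.
Step 9 — Apparent power: |S| = 1160 VA.
Step 10 — Power factor: PF = P/|S| = 0.0001565 (leading).

(a) P = 0.1816 W  (b) Q = -1160 VAR  (c) S = 1160 VA  (d) PF = 0.0001565 (leading)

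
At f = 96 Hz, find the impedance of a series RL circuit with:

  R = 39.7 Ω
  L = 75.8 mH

Step 1 — Angular frequency: ω = 2π·f = 2π·96 = 603.2 rad/s.
Step 2 — Component impedances:
  R: Z = R = 39.7 Ω
  L: Z = jωL = j·603.2·0.0758 = 0 + j45.72 Ω
Step 3 — Series combination: Z_total = R + L = 39.7 + j45.72 Ω = 60.55∠49.0° Ω.

Z = 39.7 + j45.72 Ω = 60.55∠49.0° Ω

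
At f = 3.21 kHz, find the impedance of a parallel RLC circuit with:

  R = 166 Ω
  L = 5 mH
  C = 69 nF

Step 1 — Angular frequency: ω = 2π·f = 2π·3210 = 2.017e+04 rad/s.
Step 2 — Component impedances:
  R: Z = R = 166 Ω
  L: Z = jωL = j·2.017e+04·0.005 = 0 + j100.8 Ω
  C: Z = 1/(jωC) = -j/(ω·C) = 0 - j718.6 Ω
Step 3 — Parallel combination: 1/Z_total = 1/R + 1/L + 1/C; Z_total = 55.29 + j78.24 Ω = 95.8∠54.8° Ω.

Z = 55.29 + j78.24 Ω = 95.8∠54.8° Ω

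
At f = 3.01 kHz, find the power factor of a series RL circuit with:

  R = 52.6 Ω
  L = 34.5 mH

Step 1 — Angular frequency: ω = 2π·f = 2π·3010 = 1.891e+04 rad/s.
Step 2 — Component impedances:
  R: Z = R = 52.6 Ω
  L: Z = jωL = j·1.891e+04·0.0345 = 0 + j652.5 Ω
Step 3 — Series combination: Z_total = R + L = 52.6 + j652.5 Ω = 654.6∠85.4° Ω.
Step 4 — Power factor: PF = cos(φ) = Re(Z)/|Z| = 52.6/654.59 = 0.08036.
Step 5 — Type: Im(Z) = 652.5 ⇒ lagging (phase φ = 85.4°).

PF = 0.08036 (lagging, φ = 85.4°)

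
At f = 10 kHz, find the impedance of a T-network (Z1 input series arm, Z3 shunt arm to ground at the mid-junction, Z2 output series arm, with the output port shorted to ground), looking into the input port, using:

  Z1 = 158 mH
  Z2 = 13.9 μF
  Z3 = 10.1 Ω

Step 1 — Angular frequency: ω = 2π·f = 2π·1e+04 = 6.283e+04 rad/s.
Step 2 — Component impedances:
  Z1: Z = jωL = j·6.283e+04·0.158 = 0 + j9927 Ω
  Z2: Z = 1/(jωC) = -j/(ω·C) = 0 - j1.145 Ω
  Z3: Z = R = 10.1 Ω
Step 3 — With the output port shorted to ground, the output series arm Z2 runs from the junction to ground; the shunt arm Z3 also runs from the junction to ground. They appear in parallel: Z3 || Z2 = 0.1282 - j1.13 Ω.
Step 4 — Series with input arm Z1: Z_in = Z1 + (Z3 || Z2) = 0.1282 + j9926 Ω = 9926∠90.0° Ω.

Z = 0.1282 + j9926 Ω = 9926∠90.0° Ω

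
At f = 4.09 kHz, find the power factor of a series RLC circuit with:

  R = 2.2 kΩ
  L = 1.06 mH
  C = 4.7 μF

Step 1 — Angular frequency: ω = 2π·f = 2π·4090 = 2.57e+04 rad/s.
Step 2 — Component impedances:
  R: Z = R = 2200 Ω
  L: Z = jωL = j·2.57e+04·0.00106 = 0 + j27.24 Ω
  C: Z = 1/(jωC) = -j/(ω·C) = 0 - j8.279 Ω
Step 3 — Series combination: Z_total = R + L + C = 2200 + j18.96 Ω = 2200∠0.5° Ω.
Step 4 — Power factor: PF = cos(φ) = Re(Z)/|Z| = 2200/2200 = 1.
Step 5 — Type: Im(Z) = 18.96 ⇒ lagging (phase φ = 0.5°).

PF = 1 (lagging, φ = 0.5°)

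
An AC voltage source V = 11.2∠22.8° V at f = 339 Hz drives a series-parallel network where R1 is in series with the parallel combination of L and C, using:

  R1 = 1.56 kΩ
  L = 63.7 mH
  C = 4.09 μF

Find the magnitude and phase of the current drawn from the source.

Step 1 — Angular frequency: ω = 2π·f = 2π·339 = 2130 rad/s.
Step 2 — Component impedances:
  R1: Z = R = 1560 Ω
  L: Z = jωL = j·2130·0.0637 = 0 + j135.7 Ω
  C: Z = 1/(jωC) = -j/(ω·C) = 0 - j114.8 Ω
Step 3 — Parallel branch: L || C = 1/(1/L + 1/C) = 0 - j745.5 Ω.
Step 4 — Series with R1: Z_total = R1 + (L || C) = 1560 - j745.5 Ω = 1729∠-25.5° Ω.
Step 5 — Source phasor: V = 11.2∠22.8° V = 10.32 + j4.34 V.
Step 6 — Ohm's law: I = V / Z_total = (10.32 + j4.34) / (1560 - j745.5) = 0.004306 + j0.00484 A.
Step 7 — Convert to polar: |I| = 0.006478 A, ∠I = 48.3°.

I = 0.006478∠48.3° A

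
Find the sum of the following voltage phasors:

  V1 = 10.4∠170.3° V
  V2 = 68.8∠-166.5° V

Step 1 — Convert each phasor to rectangular form:
  V1 = 10.4·(cos(170.3°) + j·sin(170.3°)) = -10.25 + j1.752 V
  V2 = 68.8·(cos(-166.5°) + j·sin(-166.5°)) = -66.9 - j16.06 V
Step 2 — Sum components: V_total = -77.15 - j14.31 V.
Step 3 — Convert to polar: |V_total| = 78.47 V, ∠V_total = -169.5°.

V_total = 78.47∠-169.5° V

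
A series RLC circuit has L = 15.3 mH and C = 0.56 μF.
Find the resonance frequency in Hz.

Step 1 — Resonance condition Im(Z)=0 gives ω₀ = 1/√(LC).
Step 2 — ω₀ = 1/√(0.0153·5.6e-07) = 1.08e+04 rad/s.
Step 3 — f₀ = ω₀/(2π) = 1719 Hz.

f₀ = 1719 Hz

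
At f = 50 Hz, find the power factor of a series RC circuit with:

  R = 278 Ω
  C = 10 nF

Step 1 — Angular frequency: ω = 2π·f = 2π·50 = 314.2 rad/s.
Step 2 — Component impedances:
  R: Z = R = 278 Ω
  C: Z = 1/(jωC) = -j/(ω·C) = 0 - j3.183e+05 Ω
Step 3 — Series combination: Z_total = R + C = 278 - j3.183e+05 Ω = 3.183e+05∠-89.9° Ω.
Step 4 — Power factor: PF = cos(φ) = Re(Z)/|Z| = 278/3.183e+05 = 0.0008734.
Step 5 — Type: Im(Z) = -3.183e+05 ⇒ leading (phase φ = -89.9°).

PF = 0.0008734 (leading, φ = -89.9°)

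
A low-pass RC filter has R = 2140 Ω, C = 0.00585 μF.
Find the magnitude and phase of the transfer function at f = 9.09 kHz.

Step 1 — Angular frequency: ω = 2π·9090 = 5.711e+04 rad/s.
Step 2 — Transfer function: H(jω) = 1/(1 + jωRC).
Step 3 — Denominator: 1 + jωRC = 1 + j·5.711e+04·2140·5.85e-09 = 1 + j0.715.
Step 4 — H = 0.6617 - j0.4731.
Step 5 — Magnitude: |H| = 0.8135 (-1.8 dB); phase: φ = -35.6°.

|H| = 0.8135 (-1.8 dB), φ = -35.6°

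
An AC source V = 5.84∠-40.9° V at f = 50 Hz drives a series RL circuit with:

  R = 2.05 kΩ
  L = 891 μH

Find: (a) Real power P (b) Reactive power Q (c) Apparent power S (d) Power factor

Step 1 — Angular frequency: ω = 2π·f = 2π·50 = 314.2 rad/s.
Step 2 — Component impedances:
  R: Z = R = 2050 Ω
  L: Z = jωL = j·314.2·0.000891 = 0 + j0.2799 Ω
Step 3 — Series combination: Z_total = R + L = 2050 + j0.2799 Ω = 2050∠0.0° Ω.
Step 4 — Source phasor: V = 5.84∠-40.9° V = 4.414 - j3.824 V.
Step 5 — Current: I = V / Z = 0.002153 - j0.001866 A = 0.002849∠-40.9° A.
Step 6 — Complex power: S = V·I* = 0.01664 + j2.272e-06 VA.
Step 7 — Real power: P = Re(S) = 0.01664 W.
Step 8 — Reactive power: Q = Im(S) = 2.272e-06 VAR.
Step 9 — Apparent power: |S| = 0.01664 VA.
Step 10 — Power factor: PF = P/|S| = 1 (lagging).

(a) P = 0.01664 W  (b) Q = 2.272e-06 VAR  (c) S = 0.01664 VA  (d) PF = 1 (lagging)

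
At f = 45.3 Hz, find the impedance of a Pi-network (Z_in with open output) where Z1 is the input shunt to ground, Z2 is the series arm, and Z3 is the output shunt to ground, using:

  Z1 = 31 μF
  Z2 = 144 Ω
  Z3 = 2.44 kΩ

Step 1 — Angular frequency: ω = 2π·f = 2π·45.3 = 284.6 rad/s.
Step 2 — Component impedances:
  Z1: Z = 1/(jωC) = -j/(ω·C) = 0 - j113.3 Ω
  Z2: Z = R = 144 Ω
  Z3: Z = R = 2440 Ω
Step 3 — With open output, the series arm Z2 and the output shunt Z3 appear in series to ground: Z2 + Z3 = 2584 Ω.
Step 4 — Parallel with input shunt Z1: Z_in = Z1 || (Z2 + Z3) = 4.961 - j113.1 Ω = 113.2∠-87.5° Ω.

Z = 4.961 - j113.1 Ω = 113.2∠-87.5° Ω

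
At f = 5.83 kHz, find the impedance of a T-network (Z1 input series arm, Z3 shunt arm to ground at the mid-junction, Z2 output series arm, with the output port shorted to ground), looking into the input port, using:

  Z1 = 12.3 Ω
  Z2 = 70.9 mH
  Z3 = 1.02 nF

Step 1 — Angular frequency: ω = 2π·f = 2π·5830 = 3.663e+04 rad/s.
Step 2 — Component impedances:
  Z1: Z = R = 12.3 Ω
  Z2: Z = jωL = j·3.663e+04·0.0709 = 0 + j2597 Ω
  Z3: Z = 1/(jωC) = -j/(ω·C) = 0 - j2.676e+04 Ω
Step 3 — With the output port shorted to ground, the output series arm Z2 runs from the junction to ground; the shunt arm Z3 also runs from the junction to ground. They appear in parallel: Z3 || Z2 = 0 + j2876 Ω.
Step 4 — Series with input arm Z1: Z_in = Z1 + (Z3 || Z2) = 12.3 + j2876 Ω = 2876∠89.8° Ω.

Z = 12.3 + j2876 Ω = 2876∠89.8° Ω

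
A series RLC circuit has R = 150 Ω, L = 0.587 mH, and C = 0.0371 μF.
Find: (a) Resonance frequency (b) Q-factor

Step 1 — Resonance condition Im(Z)=0 gives ω₀ = 1/√(LC).
Step 2 — ω₀ = 1/√(0.000587·3.71e-08) = 2.143e+05 rad/s.
Step 3 — f₀ = ω₀/(2π) = 3.41e+04 Hz.
Step 4 — Series Q: Q = ω₀L/R = 2.143e+05·0.000587/150 = 0.8386.

(a) f₀ = 3.41e+04 Hz  (b) Q = 0.8386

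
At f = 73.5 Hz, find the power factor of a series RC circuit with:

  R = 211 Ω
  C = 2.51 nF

Step 1 — Angular frequency: ω = 2π·f = 2π·73.5 = 461.8 rad/s.
Step 2 — Component impedances:
  R: Z = R = 211 Ω
  C: Z = 1/(jωC) = -j/(ω·C) = 0 - j8.627e+05 Ω
Step 3 — Series combination: Z_total = R + C = 211 - j8.627e+05 Ω = 8.627e+05∠-90.0° Ω.
Step 4 — Power factor: PF = cos(φ) = Re(Z)/|Z| = 211/8.627e+05 = 0.0002446.
Step 5 — Type: Im(Z) = -8.627e+05 ⇒ leading (phase φ = -90.0°).

PF = 0.0002446 (leading, φ = -90.0°)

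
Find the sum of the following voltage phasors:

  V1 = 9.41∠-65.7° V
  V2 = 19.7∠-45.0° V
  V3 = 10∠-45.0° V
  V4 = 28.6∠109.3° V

Step 1 — Convert each phasor to rectangular form:
  V1 = 9.41·(cos(-65.7°) + j·sin(-65.7°)) = 3.872 - j8.576 V
  V2 = 19.7·(cos(-45.0°) + j·sin(-45.0°)) = 13.93 - j13.93 V
  V3 = 10·(cos(-45.0°) + j·sin(-45.0°)) = 7.071 - j7.071 V
  V4 = 28.6·(cos(109.3°) + j·sin(109.3°)) = -9.453 + j26.99 V
Step 2 — Sum components: V_total = 15.42 - j2.585 V.
Step 3 — Convert to polar: |V_total| = 15.64 V, ∠V_total = -9.5°.

V_total = 15.64∠-9.5° V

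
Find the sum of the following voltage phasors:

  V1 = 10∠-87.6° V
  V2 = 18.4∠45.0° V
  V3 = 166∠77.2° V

Step 1 — Convert each phasor to rectangular form:
  V1 = 10·(cos(-87.6°) + j·sin(-87.6°)) = 0.4188 - j9.991 V
  V2 = 18.4·(cos(45.0°) + j·sin(45.0°)) = 13.01 + j13.01 V
  V3 = 166·(cos(77.2°) + j·sin(77.2°)) = 36.78 + j161.9 V
Step 2 — Sum components: V_total = 50.21 + j164.9 V.
Step 3 — Convert to polar: |V_total| = 172.4 V, ∠V_total = 73.1°.

V_total = 172.4∠73.1° V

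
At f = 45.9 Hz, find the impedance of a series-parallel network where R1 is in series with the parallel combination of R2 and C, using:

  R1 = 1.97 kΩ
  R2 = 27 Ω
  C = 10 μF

Step 1 — Angular frequency: ω = 2π·f = 2π·45.9 = 288.4 rad/s.
Step 2 — Component impedances:
  R1: Z = R = 1970 Ω
  R2: Z = R = 27 Ω
  C: Z = 1/(jωC) = -j/(ω·C) = 0 - j346.7 Ω
Step 3 — Parallel branch: R2 || C = 1/(1/R2 + 1/C) = 26.84 - j2.09 Ω.
Step 4 — Series with R1: Z_total = R1 + (R2 || C) = 1997 - j2.09 Ω = 1997∠-0.1° Ω.

Z = 1997 - j2.09 Ω = 1997∠-0.1° Ω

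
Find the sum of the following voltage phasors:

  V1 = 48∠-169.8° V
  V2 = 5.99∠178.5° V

Step 1 — Convert each phasor to rectangular form:
  V1 = 48·(cos(-169.8°) + j·sin(-169.8°)) = -47.24 - j8.5 V
  V2 = 5.99·(cos(178.5°) + j·sin(178.5°)) = -5.988 + j0.1568 V
Step 2 — Sum components: V_total = -53.23 - j8.343 V.
Step 3 — Convert to polar: |V_total| = 53.88 V, ∠V_total = -171.1°.

V_total = 53.88∠-171.1° V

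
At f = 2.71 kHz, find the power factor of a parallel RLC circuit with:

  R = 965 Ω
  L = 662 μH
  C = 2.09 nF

Step 1 — Angular frequency: ω = 2π·f = 2π·2710 = 1.703e+04 rad/s.
Step 2 — Component impedances:
  R: Z = R = 965 Ω
  L: Z = jωL = j·1.703e+04·0.000662 = 0 + j11.27 Ω
  C: Z = 1/(jωC) = -j/(ω·C) = 0 - j2.81e+04 Ω
Step 3 — Parallel combination: 1/Z_total = 1/R + 1/L + 1/C; Z_total = 0.1318 + j11.28 Ω = 11.28∠89.3° Ω.
Step 4 — Power factor: PF = cos(φ) = Re(Z)/|Z| = 0.1318/11.28 = 0.01168.
Step 5 — Type: Im(Z) = 11.28 ⇒ lagging (phase φ = 89.3°).

PF = 0.01168 (lagging, φ = 89.3°)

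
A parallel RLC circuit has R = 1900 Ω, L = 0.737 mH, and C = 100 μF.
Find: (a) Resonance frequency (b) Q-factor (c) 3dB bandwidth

Step 1 — Resonance: ω₀ = 1/√(LC) = 1/√(0.000737·0.0001) = 3684 rad/s.
Step 2 — f₀ = ω₀/(2π) = 586.3 Hz.
Step 3 — Parallel Q: Q = R/(ω₀L) = 1900/(3684·0.000737) = 699.9.
Step 4 — Bandwidth: Δω = ω₀/Q = 5.263 rad/s; BW = Δω/(2π) = 0.8377 Hz.

(a) f₀ = 586.3 Hz  (b) Q = 699.9  (c) BW = 0.8377 Hz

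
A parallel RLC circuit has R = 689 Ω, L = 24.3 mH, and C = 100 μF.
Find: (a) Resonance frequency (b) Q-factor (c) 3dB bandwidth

Step 1 — Resonance: ω₀ = 1/√(LC) = 1/√(0.0243·0.0001) = 641.5 rad/s.
Step 2 — f₀ = ω₀/(2π) = 102.1 Hz.
Step 3 — Parallel Q: Q = R/(ω₀L) = 689/(641.5·0.0243) = 44.2.
Step 4 — Bandwidth: Δω = ω₀/Q = 14.51 rad/s; BW = Δω/(2π) = 2.31 Hz.

(a) f₀ = 102.1 Hz  (b) Q = 44.2  (c) BW = 2.31 Hz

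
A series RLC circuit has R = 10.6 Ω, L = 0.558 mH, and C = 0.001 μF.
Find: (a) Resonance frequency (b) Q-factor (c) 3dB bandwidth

Step 1 — Resonance: ω₀ = 1/√(LC) = 1/√(0.000558·1e-09) = 1.339e+06 rad/s.
Step 2 — f₀ = ω₀/(2π) = 2.131e+05 Hz.
Step 3 — Series Q: Q = ω₀L/R = 1.339e+06·0.000558/10.6 = 70.47.
Step 4 — Bandwidth: Δω = ω₀/Q = 1.9e+04 rad/s; BW = Δω/(2π) = 3023 Hz.

(a) f₀ = 2.131e+05 Hz  (b) Q = 70.47  (c) BW = 3023 Hz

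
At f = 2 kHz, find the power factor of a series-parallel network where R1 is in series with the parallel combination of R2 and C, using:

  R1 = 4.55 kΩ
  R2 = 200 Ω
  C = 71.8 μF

Step 1 — Angular frequency: ω = 2π·f = 2π·2000 = 1.257e+04 rad/s.
Step 2 — Component impedances:
  R1: Z = R = 4550 Ω
  R2: Z = R = 200 Ω
  C: Z = 1/(jωC) = -j/(ω·C) = 0 - j1.108 Ω
Step 3 — Parallel branch: R2 || C = 1/(1/R2 + 1/C) = 0.006142 - j1.108 Ω.
Step 4 — Series with R1: Z_total = R1 + (R2 || C) = 4550 - j1.108 Ω = 4550∠-0.0° Ω.
Step 5 — Power factor: PF = cos(φ) = Re(Z)/|Z| = 4550/4550 = 1.
Step 6 — Type: Im(Z) = -1.108 ⇒ leading (phase φ = -0.0°).

PF = 1 (leading, φ = -0.0°)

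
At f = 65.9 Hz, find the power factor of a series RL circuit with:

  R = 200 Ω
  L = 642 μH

Step 1 — Angular frequency: ω = 2π·f = 2π·65.9 = 414.1 rad/s.
Step 2 — Component impedances:
  R: Z = R = 200 Ω
  L: Z = jωL = j·414.1·0.000642 = 0 + j0.2658 Ω
Step 3 — Series combination: Z_total = R + L = 200 + j0.2658 Ω = 200∠0.1° Ω.
Step 4 — Power factor: PF = cos(φ) = Re(Z)/|Z| = 200/200 = 1.
Step 5 — Type: Im(Z) = 0.2658 ⇒ lagging (phase φ = 0.1°).

PF = 1 (lagging, φ = 0.1°)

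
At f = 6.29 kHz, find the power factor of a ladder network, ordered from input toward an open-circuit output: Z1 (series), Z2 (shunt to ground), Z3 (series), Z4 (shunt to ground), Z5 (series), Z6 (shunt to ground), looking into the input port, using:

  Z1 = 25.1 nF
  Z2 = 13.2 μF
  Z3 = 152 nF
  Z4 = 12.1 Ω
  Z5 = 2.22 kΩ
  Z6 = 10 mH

Step 1 — Angular frequency: ω = 2π·f = 2π·6290 = 3.952e+04 rad/s.
Step 2 — Component impedances:
  Z1: Z = 1/(jωC) = -j/(ω·C) = 0 - j1008 Ω
  Z2: Z = 1/(jωC) = -j/(ω·C) = 0 - j1.917 Ω
  Z3: Z = 1/(jωC) = -j/(ω·C) = 0 - j166.5 Ω
  Z4: Z = R = 12.1 Ω
  Z5: Z = R = 2220 Ω
  Z6: Z = jωL = j·3.952e+04·0.01 = 0 + j395.2 Ω
Step 3 — Ladder network (open output): work backward from the far end, alternating series and parallel combinations. Z_in = 0.001552 - j1010 Ω = 1010∠-90.0° Ω.
Step 4 — Power factor: PF = cos(φ) = Re(Z)/|Z| = 0.001552/1010 = 1.537e-06.
Step 5 — Type: Im(Z) = -1010 ⇒ leading (phase φ = -90.0°).

PF = 1.537e-06 (leading, φ = -90.0°)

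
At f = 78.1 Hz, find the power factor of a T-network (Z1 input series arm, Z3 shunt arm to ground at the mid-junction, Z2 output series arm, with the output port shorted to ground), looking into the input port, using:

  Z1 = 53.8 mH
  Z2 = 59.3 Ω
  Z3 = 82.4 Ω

Step 1 — Angular frequency: ω = 2π·f = 2π·78.1 = 490.7 rad/s.
Step 2 — Component impedances:
  Z1: Z = jωL = j·490.7·0.0538 = 0 + j26.4 Ω
  Z2: Z = R = 59.3 Ω
  Z3: Z = R = 82.4 Ω
Step 3 — With the output port shorted to ground, the output series arm Z2 runs from the junction to ground; the shunt arm Z3 also runs from the junction to ground. They appear in parallel: Z3 || Z2 = 34.48 Ω.
Step 4 — Series with input arm Z1: Z_in = Z1 + (Z3 || Z2) = 34.48 + j26.4 Ω = 43.43∠37.4° Ω.
Step 5 — Power factor: PF = cos(φ) = Re(Z)/|Z| = 34.484/43.429 = 0.794.
Step 6 — Type: Im(Z) = 26.4 ⇒ lagging (phase φ = 37.4°).

PF = 0.794 (lagging, φ = 37.4°)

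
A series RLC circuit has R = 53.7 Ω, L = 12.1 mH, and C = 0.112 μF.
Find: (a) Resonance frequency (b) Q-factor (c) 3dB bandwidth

Step 1 — Resonance: ω₀ = 1/√(LC) = 1/√(0.0121·1.12e-07) = 2.716e+04 rad/s.
Step 2 — f₀ = ω₀/(2π) = 4323 Hz.
Step 3 — Series Q: Q = ω₀L/R = 2.716e+04·0.0121/53.7 = 6.121.
Step 4 — Bandwidth: Δω = ω₀/Q = 4438 rad/s; BW = Δω/(2π) = 706.3 Hz.

(a) f₀ = 4323 Hz  (b) Q = 6.121  (c) BW = 706.3 Hz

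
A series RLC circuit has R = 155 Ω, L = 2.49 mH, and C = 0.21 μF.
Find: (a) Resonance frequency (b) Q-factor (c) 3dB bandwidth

Step 1 — Resonance: ω₀ = 1/√(LC) = 1/√(0.00249·2.1e-07) = 4.373e+04 rad/s.
Step 2 — f₀ = ω₀/(2π) = 6960 Hz.
Step 3 — Series Q: Q = ω₀L/R = 4.373e+04·0.00249/155 = 0.7025.
Step 4 — Bandwidth: Δω = ω₀/Q = 6.225e+04 rad/s; BW = Δω/(2π) = 9907 Hz.

(a) f₀ = 6960 Hz  (b) Q = 0.7025  (c) BW = 9907 Hz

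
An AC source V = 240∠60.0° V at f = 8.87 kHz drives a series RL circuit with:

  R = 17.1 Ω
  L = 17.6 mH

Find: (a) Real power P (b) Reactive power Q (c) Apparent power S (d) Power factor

Step 1 — Angular frequency: ω = 2π·f = 2π·8870 = 5.573e+04 rad/s.
Step 2 — Component impedances:
  R: Z = R = 17.1 Ω
  L: Z = jωL = j·5.573e+04·0.0176 = 0 + j980.9 Ω
Step 3 — Series combination: Z_total = R + L = 17.1 + j980.9 Ω = 981∠89.0° Ω.
Step 4 — Source phasor: V = 240∠60.0° V = 120 + j207.8 V.
Step 5 — Current: I = V / Z = 0.214 - j0.1186 A = 0.2446∠-29.0° A.
Step 6 — Complex power: S = V·I* = 1.023 + j58.7 VA.
Step 7 — Real power: P = Re(S) = 1.023 W.
Step 8 — Reactive power: Q = Im(S) = 58.7 VAR.
Step 9 — Apparent power: |S| = 58.71 VA.
Step 10 — Power factor: PF = P/|S| = 0.01743 (lagging).

(a) P = 1.023 W  (b) Q = 58.7 VAR  (c) S = 58.71 VA  (d) PF = 0.01743 (lagging)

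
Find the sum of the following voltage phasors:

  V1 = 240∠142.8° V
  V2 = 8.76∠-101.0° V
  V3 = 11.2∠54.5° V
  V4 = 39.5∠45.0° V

Step 1 — Convert each phasor to rectangular form:
  V1 = 240·(cos(142.8°) + j·sin(142.8°)) = -191.2 + j145.1 V
  V2 = 8.76·(cos(-101.0°) + j·sin(-101.0°)) = -1.671 - j8.599 V
  V3 = 11.2·(cos(54.5°) + j·sin(54.5°)) = 6.504 + j9.118 V
  V4 = 39.5·(cos(45.0°) + j·sin(45.0°)) = 27.93 + j27.93 V
Step 2 — Sum components: V_total = -158.4 + j173.6 V.
Step 3 — Convert to polar: |V_total| = 235 V, ∠V_total = 132.4°.

V_total = 235∠132.4° V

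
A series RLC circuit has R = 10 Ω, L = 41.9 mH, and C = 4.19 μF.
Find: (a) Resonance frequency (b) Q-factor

Step 1 — Resonance condition Im(Z)=0 gives ω₀ = 1/√(LC).
Step 2 — ω₀ = 1/√(0.0419·4.19e-06) = 2387 rad/s.
Step 3 — f₀ = ω₀/(2π) = 379.8 Hz.
Step 4 — Series Q: Q = ω₀L/R = 2387·0.0419/10 = 10.

(a) f₀ = 379.8 Hz  (b) Q = 10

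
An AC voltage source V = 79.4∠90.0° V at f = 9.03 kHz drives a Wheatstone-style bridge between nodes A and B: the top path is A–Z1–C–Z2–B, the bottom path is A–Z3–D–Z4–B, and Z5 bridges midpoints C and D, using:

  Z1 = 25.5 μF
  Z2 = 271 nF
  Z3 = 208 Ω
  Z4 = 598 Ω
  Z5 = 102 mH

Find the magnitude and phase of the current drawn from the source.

Step 1 — Angular frequency: ω = 2π·f = 2π·9030 = 5.674e+04 rad/s.
Step 2 — Component impedances:
  Z1: Z = 1/(jωC) = -j/(ω·C) = 0 - j0.6912 Ω
  Z2: Z = 1/(jωC) = -j/(ω·C) = 0 - j65.04 Ω
  Z3: Z = R = 208 Ω
  Z4: Z = R = 598 Ω
  Z5: Z = jωL = j·5.674e+04·0.102 = 0 + j5787 Ω
Step 3 — Bridge requires nodal analysis (the Z5 bridge couples midpoints C and D, so the two paths cannot be reduced to a simple series/parallel combination). Setting node B to ground and injecting 1 A at node A, the 3-node admittance system at A, C, D solves to V_A = Z_AB = 5.333 - j65.34 Ω = 65.56∠-85.3° Ω.
Step 4 — Source phasor: V = 79.4∠90.0° V = 0 + j79.4 V.
Step 5 — Ohm's law: I = V / Z_total = (0 + j79.4) / (5.333 - j65.34) = -1.207 + j0.09853 A.
Step 6 — Convert to polar: |I| = 1.211 A, ∠I = 175.3°.

I = 1.211∠175.3° A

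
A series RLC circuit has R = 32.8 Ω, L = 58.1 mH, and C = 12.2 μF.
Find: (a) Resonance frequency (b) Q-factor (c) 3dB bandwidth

Step 1 — Resonance condition Im(Z)=0 gives ω₀ = 1/√(LC).
Step 2 — ω₀ = 1/√(0.0581·1.22e-05) = 1188 rad/s.
Step 3 — f₀ = ω₀/(2π) = 189 Hz.
Step 4 — Series Q: Q = ω₀L/R = 1188·0.0581/32.8 = 2.104.
Step 5 — 3dB bandwidth: Δω = ω₀/Q = 564.5 rad/s; BW = Δω/(2π) = 89.85 Hz.

(a) f₀ = 189 Hz  (b) Q = 2.104  (c) BW = 89.85 Hz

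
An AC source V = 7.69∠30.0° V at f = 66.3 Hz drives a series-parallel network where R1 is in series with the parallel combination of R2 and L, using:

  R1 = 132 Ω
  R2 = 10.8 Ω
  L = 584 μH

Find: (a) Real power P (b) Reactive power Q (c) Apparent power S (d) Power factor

Step 1 — Angular frequency: ω = 2π·f = 2π·66.3 = 416.6 rad/s.
Step 2 — Component impedances:
  R1: Z = R = 132 Ω
  R2: Z = R = 10.8 Ω
  L: Z = jωL = j·416.6·0.000584 = 0 + j0.2433 Ω
Step 3 — Parallel branch: R2 || L = 1/(1/R2 + 1/L) = 0.005477 + j0.2432 Ω.
Step 4 — Series with R1: Z_total = R1 + (R2 || L) = 132 + j0.2432 Ω = 132∠0.1° Ω.
Step 5 — Source phasor: V = 7.69∠30.0° V = 6.66 + j3.845 V.
Step 6 — Current: I = V / Z = 0.0505 + j0.02903 A = 0.05826∠29.9° A.
Step 7 — Complex power: S = V·I* = 0.448 + j0.0008252 VA.
Step 8 — Real power: P = Re(S) = 0.448 W.
Step 9 — Reactive power: Q = Im(S) = 0.0008252 VAR.
Step 10 — Apparent power: |S| = 0.448 VA.
Step 11 — Power factor: PF = P/|S| = 1 (lagging).

(a) P = 0.448 W  (b) Q = 0.0008252 VAR  (c) S = 0.448 VA  (d) PF = 1 (lagging)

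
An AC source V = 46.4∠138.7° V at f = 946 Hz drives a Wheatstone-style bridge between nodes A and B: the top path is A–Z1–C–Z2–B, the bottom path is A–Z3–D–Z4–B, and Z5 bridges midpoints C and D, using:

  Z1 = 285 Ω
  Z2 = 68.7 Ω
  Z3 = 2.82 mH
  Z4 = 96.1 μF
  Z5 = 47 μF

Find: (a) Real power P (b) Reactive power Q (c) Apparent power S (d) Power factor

Step 1 — Angular frequency: ω = 2π·f = 2π·946 = 5944 rad/s.
Step 2 — Component impedances:
  Z1: Z = R = 285 Ω
  Z2: Z = R = 68.7 Ω
  Z3: Z = jωL = j·5944·0.00282 = 0 + j16.76 Ω
  Z4: Z = 1/(jωC) = -j/(ω·C) = 0 - j1.751 Ω
  Z5: Z = 1/(jωC) = -j/(ω·C) = 0 - j3.58 Ω
Step 3 — Bridge requires nodal analysis (the Z5 bridge couples midpoints C and D, so the two paths cannot be reduced to a simple series/parallel combination). Setting node B to ground and injecting 1 A at node A, the 3-node admittance system at A, C, D solves to V_A = Z_AB = 1.027 + j14.98 Ω = 15.01∠86.1° Ω.
Step 4 — Source phasor: V = 46.4∠138.7° V = -34.86 + j30.62 V.
Step 5 — Current: I = V / Z = 1.876 + j2.456 A = 3.09∠52.6° A.
Step 6 — Complex power: S = V·I* = 9.808 + j143.1 VA.
Step 7 — Real power: P = Re(S) = 9.808 W.
Step 8 — Reactive power: Q = Im(S) = 143.1 VAR.
Step 9 — Apparent power: |S| = 143.4 VA.
Step 10 — Power factor: PF = P/|S| = 0.0684 (lagging).

(a) P = 9.808 W  (b) Q = 143.1 VAR  (c) S = 143.4 VA  (d) PF = 0.0684 (lagging)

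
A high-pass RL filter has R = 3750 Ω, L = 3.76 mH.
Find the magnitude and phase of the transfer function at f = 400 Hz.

Step 1 — Angular frequency: ω = 2π·400 = 2513 rad/s.
Step 2 — Transfer function: H(jω) = jωL/(R + jωL).
Step 3 — Numerator jωL = j·9.45; denominator R + jωL = 3750 + j9.45.
Step 4 — H = 6.35e-06 + j0.00252.
Step 5 — Magnitude: |H| = 0.00252 (-52.0 dB); phase: φ = 89.9°.

|H| = 0.00252 (-52.0 dB), φ = 89.9°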